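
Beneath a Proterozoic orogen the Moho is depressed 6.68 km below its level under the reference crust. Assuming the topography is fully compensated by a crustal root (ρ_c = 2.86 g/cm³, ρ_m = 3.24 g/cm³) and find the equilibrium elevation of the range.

Balancing pressure at the compensation depth: ρ_c h = (ρ_m − ρ_c) r.
h = r (ρ_m − ρ_c) / ρ_c = 6.68 km × (3.24 − 2.86) / 2.86 = 0.888 km.

0.888 km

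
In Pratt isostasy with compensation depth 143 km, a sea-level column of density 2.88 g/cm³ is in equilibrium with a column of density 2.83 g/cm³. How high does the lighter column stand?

2.53 km

ρ_ref D = ρ (D + h) → h = D (ρ_ref − ρ)/ρ.
h = 143 km × (2.88 − 2.83)/2.83 = 2.53 km.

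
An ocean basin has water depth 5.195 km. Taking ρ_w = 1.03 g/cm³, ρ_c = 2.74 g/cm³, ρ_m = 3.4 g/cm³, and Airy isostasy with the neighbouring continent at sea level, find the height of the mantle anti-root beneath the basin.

In Airy isostatic equilibrium: replacing crust with seawater at the top is compensated by replacing crust with mantle at the base: d (ρ_c − ρ_w) = a (ρ_m − ρ_c).
a = d (ρ_c − ρ_w)/(ρ_m − ρ_c) = 5.195 km × 1.71/0.66 = 13.5 km.

13.5 km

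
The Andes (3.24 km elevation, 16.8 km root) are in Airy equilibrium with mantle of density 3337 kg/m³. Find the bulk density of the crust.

ρ_c h = (ρ_m − ρ_c) r → ρ_c (h + r) = ρ_m r → ρ_c = ρ_m r / (h + r).
ρ_c = 3337 × 16.8 km / (3.24 km + 16.8 km) = 2800 kg/m³.

2800 kg/m³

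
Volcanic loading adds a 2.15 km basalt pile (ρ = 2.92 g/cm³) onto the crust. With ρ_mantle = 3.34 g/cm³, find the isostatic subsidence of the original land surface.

Subaerial loading: s = t ρ_load / ρ_m.
s = 2.15 km × 2.92/3.34 = 1.88 km.

1.88 km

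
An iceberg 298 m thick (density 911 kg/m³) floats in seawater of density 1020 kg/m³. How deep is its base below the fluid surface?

266 m

Draft d = t ρ_obj/ρ_fluid = 298 m × 911/1020 = 266 m.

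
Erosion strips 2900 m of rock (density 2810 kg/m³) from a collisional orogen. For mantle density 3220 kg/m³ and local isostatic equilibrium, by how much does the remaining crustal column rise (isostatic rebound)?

2530 m

Unloading: uplift u = e ρ_c/ρ_m = 2900 m × 2810/3220 = 2530 m.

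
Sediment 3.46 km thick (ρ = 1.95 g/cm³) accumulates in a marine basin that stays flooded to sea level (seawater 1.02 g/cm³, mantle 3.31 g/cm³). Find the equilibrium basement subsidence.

Submarine loading: the sediment displaces seawater, and the subsidence is in turn flooded, so s (ρ_m − ρ_w) = t (ρ_sed − ρ_w).
s = 3.46 km × (1.95 − 1.02) / (3.31 − 1.02) = 1.41 km.

1.41 km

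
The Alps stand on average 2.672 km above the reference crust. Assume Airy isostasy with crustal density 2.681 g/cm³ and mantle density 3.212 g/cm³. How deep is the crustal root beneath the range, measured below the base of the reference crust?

13.5 km

Balancing pressure at the compensation depth: the weight of the topography is balanced by the buoyancy of the root, ρ_c h = (ρ_m − ρ_c) r.
r = h · ρ_c / (ρ_m − ρ_c) = 2.672 km × 2.681 / (3.212 − 2.681) = 13.5 km.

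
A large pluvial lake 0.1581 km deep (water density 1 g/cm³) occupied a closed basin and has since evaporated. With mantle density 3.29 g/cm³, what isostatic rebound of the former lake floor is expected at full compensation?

u = d ρ_w/ρ_m = 0.1581 km × 1/3.29 = 0.0481 km.

0.0481 km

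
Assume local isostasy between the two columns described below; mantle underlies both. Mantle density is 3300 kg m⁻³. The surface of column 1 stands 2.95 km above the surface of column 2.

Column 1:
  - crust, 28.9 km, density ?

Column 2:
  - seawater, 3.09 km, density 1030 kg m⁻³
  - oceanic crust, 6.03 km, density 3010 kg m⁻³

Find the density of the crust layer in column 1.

2660 kg m⁻³

Take the compensation level at the base of the deeper column (depth z_c below the surface of column 1) and equate Σ ρ_i t_i down to z_c; mantle fills any gap and the z_c terms cancel.
Column 1: 28.9×ρ + (z_c − 28.9)×3300
Column 2: 2.95×0 + 3.09×1030 + 6.03×3010 + (z_c − 2.95 − 9.12)×3300
The z_c×3300 term appears on both sides and cancels. Collect the known terms of each column as K = Σ(ρt)_known − 3300 × (depth of known layers): K_1 = 0 − 3300×28.9 = −95370; K_2 = 21333 − 3300×(2.95 + 9.12) = −18498.
Balance: K_1 + 28.9×ρ = K_2, so ρ = (K_2 − K_1)/28.9 = 76872/28.9 = 2660 kg m⁻³.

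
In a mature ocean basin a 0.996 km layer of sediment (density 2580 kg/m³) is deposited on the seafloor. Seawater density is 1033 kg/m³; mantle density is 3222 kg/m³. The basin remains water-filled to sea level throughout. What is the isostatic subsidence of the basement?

0.704 km

Submarine loading: the sediment displaces seawater, and the subsidence is in turn flooded, so s (ρ_m − ρ_w) = t (ρ_sed − ρ_w).
s = 0.996 km × (2580 − 1033) / (3222 − 1033) = 0.704 km.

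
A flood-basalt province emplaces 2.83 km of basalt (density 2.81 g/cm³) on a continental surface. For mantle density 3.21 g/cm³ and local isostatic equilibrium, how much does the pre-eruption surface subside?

Subaerial loading: s = t ρ_load / ρ_m.
s = 2.83 km × 2.81/3.21 = 2.48 km.

2.48 km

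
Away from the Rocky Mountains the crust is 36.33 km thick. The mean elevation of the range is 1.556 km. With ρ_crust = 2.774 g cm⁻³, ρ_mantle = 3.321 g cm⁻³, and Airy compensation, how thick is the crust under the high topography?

Root depth r = h ρ_c / (ρ_m − ρ_c) = 1.556 km × 2.774 / 0.547 = 7.891 km.
Total thickness = T + h + r = 36.33 km + 1.556 km + 7.891 km = 45.8 km.

45.8 km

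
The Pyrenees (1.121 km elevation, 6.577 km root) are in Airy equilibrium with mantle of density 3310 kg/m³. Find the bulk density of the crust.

2830 kg/m³

ρ_c h = (ρ_m − ρ_c) r → ρ_c (h + r) = ρ_m r → ρ_c = ρ_m r / (h + r).
ρ_c = 3310 × 6.577 km / (1.121 km + 6.577 km) = 2830 kg/m³.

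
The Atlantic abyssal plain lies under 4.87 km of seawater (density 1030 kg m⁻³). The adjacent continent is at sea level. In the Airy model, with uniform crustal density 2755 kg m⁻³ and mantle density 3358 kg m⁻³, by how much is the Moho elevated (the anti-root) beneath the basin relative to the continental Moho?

13.9 km

In Airy isostatic equilibrium: replacing crust with seawater at the top is compensated by replacing crust with mantle at the base: d (ρ_c − ρ_w) = a (ρ_m − ρ_c).
a = d (ρ_c − ρ_w)/(ρ_m − ρ_c) = 4.87 km × 1725/603 = 13.9 km.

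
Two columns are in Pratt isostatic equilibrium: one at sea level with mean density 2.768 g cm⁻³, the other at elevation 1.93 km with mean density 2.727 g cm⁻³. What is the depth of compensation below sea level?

128 km

ρ_ref D = ρ (D + h) → D (ρ_ref − ρ) = ρ h.
D = ρ h/(ρ_ref − ρ) = 2.727 × 1.93 km/(2.768 − 2.727) = 128 km.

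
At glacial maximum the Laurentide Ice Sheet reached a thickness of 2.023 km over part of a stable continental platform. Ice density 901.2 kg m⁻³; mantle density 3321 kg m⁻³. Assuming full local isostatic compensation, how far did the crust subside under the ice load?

By Archimedes' principle applied to the lithosphere: the ice load ρ_ice t is balanced by mantle displaced below, ρ_m s.
s = t ρ_ice / ρ_m = 2.023 km × 901.2/3321 = 0.549 km.

0.549 km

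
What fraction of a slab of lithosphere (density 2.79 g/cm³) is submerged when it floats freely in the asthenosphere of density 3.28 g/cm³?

Submerged fraction = ρ_obj/ρ_fluid = 2.79/3.28 = 85.1%.

85.1%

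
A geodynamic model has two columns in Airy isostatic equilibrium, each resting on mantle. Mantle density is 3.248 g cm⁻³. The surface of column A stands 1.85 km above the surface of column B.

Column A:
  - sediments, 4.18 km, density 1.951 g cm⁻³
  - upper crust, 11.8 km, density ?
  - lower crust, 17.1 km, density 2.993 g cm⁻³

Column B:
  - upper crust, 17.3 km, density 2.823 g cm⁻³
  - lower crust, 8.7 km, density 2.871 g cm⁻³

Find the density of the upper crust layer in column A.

2.67 g cm⁻³

Take the compensation level at the base of the deeper column (depth z_c below the surface of column A) and equate Σ ρ_i t_i down to z_c; mantle fills any gap and the z_c terms cancel.
Column A: 4.18×1.951 + 11.8×ρ + 17.1×2.993 + (z_c − 33.08)×3.248
Column B: 1.85×0 + 17.3×2.823 + 8.7×2.871 + (z_c − 1.85 − 26)×3.248
The z_c×3.248 term appears on both sides and cancels. Collect the known terms of each column as K = Σ(ρt)_known − 3.248 × (depth of known layers): K_A = 59.33548 − 3.248×33.08 = −48.10836; K_B = 73.8156 − 3.248×(1.85 + 26) = −16.6412.
Balance: K_A + 11.8×ρ = K_B, so ρ = (K_B − K_A)/11.8 = 31.4672/11.8 = 2.67 g cm⁻³.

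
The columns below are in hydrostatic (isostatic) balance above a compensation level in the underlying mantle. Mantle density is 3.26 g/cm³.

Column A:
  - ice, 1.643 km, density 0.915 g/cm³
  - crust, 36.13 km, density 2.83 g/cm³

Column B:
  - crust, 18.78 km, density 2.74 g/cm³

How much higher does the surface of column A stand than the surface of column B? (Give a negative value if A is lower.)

2.95 km

For any compensation level in the mantle, the mantle terms cancel and isostasy reduces to e = (Σt_A − Σt_B) − (Σ(ρt)_A − Σ(ρt)_B) / ρ_m.
Σt_A = 37.773 km; Σt_B = 18.78 km; Σ(ρt)_A = 103.751245; Σ(ρt)_B = 51.4572 (in km·g/cm³).
e = (37.773 − 18.78) − (103.751245 − 51.4572) / 3.26 = 2.95 km.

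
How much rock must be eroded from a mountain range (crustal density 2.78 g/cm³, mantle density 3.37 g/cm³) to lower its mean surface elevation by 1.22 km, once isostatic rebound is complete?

Net drop Δ = e − u = e − e ρ_c/ρ_m = e (ρ_m − ρ_c)/ρ_m.
e = Δ ρ_m/(ρ_m − ρ_c) = 1.22 km × 3.37/0.59 = 6.97 km.

6.97 km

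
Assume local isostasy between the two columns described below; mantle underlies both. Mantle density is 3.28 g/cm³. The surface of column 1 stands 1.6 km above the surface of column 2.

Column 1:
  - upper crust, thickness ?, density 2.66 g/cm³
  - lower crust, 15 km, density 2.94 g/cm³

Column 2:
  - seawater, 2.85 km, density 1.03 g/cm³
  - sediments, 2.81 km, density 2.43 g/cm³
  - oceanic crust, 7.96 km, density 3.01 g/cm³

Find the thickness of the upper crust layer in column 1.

Take the compensation level at the base of the deeper column (depth z_c below the surface of column 1) and equate Σ ρ_i t_i down to z_c; mantle fills any gap and the z_c terms cancel.
Column 1: x×2.66 + 15×2.94 + (z_c − 15 − x)×3.28
Column 2: 1.6×0 + 2.85×1.03 + 2.81×2.43 + 7.96×3.01 + (z_c − 1.6 − 13.62)×3.28
The z_c×3.28 term appears on both sides and cancels. Collect the known terms of each column as K = Σ(ρt)_known − 3.28 × (depth of known layers): K_1 = 44.1 − 3.28×15 = −5.1; K_2 = 33.7234 − 3.28×(1.6 + 13.62) = −16.1982.
Balance: K_1 − x×(3.28 − 2.66) = K_2, so x = (K_1 − K_2)/(3.28 − 2.66) = 11.0982/0.62 = 17.9 km.

17.9 km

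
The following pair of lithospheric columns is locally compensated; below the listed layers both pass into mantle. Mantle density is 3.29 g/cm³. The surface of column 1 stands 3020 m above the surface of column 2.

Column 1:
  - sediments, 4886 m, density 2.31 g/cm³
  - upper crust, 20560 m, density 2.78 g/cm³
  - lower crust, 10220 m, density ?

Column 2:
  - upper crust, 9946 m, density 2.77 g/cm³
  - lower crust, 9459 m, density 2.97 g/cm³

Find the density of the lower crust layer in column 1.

Take the compensation level at the base of the deeper column (depth z_c below the surface of column 1) and equate Σ ρ_i t_i down to z_c; mantle fills any gap and the z_c terms cancel.
Column 1: 4886×2.31 + 20560×2.78 + 10220×ρ + (z_c − 35666)×3.29
Column 2: 3020×0 + 9946×2.77 + 9459×2.97 + (z_c − 3020 − 19405)×3.29
The z_c×3.29 term appears on both sides and cancels. Collect the known terms of each column as K = Σ(ρt)_known − 3.29 × (depth of known layers): K_1 = 68443.46 − 3.29×35666 = −48897.68; K_2 = 55643.65 − 3.29×(3020 + 19405) = −18134.6.
Balance: K_1 + 10220×ρ = K_2, so ρ = (K_2 − K_1)/10220 = 30763.1/10220 = 3.01 g/cm³.

3.01 g/cm³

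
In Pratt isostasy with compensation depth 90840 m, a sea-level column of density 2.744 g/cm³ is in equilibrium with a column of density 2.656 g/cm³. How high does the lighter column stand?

3010 m

ρ_ref D = ρ (D + h) → h = D (ρ_ref − ρ)/ρ.
h = 90840 m × (2.744 − 2.656)/2.656 = 3010 m.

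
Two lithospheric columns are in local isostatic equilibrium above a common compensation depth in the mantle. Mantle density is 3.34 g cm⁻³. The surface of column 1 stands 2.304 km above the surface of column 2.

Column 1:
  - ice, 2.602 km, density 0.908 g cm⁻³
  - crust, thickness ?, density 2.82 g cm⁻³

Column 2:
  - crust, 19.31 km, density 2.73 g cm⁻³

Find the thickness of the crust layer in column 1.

Take the compensation level at the base of the deeper column (depth z_c below the surface of column 1) and equate Σ ρ_i t_i down to z_c; mantle fills any gap and the z_c terms cancel.
Column 1: 2.602×0.908 + x×2.82 + (z_c − 2.602 − x)×3.34
Column 2: 2.304×0 + 19.31×2.73 + (z_c − 2.304 − 19.31)×3.34
The z_c×3.34 term appears on both sides and cancels. Collect the known terms of each column as K = Σ(ρt)_known − 3.34 × (depth of known layers): K_1 = 2.362616 − 3.34×2.602 = −6.328064; K_2 = 52.7163 − 3.34×(2.304 + 19.31) = −19.47446.
Balance: K_1 − x×(3.34 − 2.82) = K_2, so x = (K_1 − K_2)/(3.34 − 2.82) = 13.1464/0.52 = 25.3 km.

25.3 km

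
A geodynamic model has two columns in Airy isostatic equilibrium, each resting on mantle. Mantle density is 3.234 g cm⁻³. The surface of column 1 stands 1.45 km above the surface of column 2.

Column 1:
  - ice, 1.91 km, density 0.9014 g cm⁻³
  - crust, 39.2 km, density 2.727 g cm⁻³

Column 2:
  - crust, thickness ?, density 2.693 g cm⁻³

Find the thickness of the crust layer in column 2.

Take the compensation level at the base of the deeper column (depth z_c below the surface of column 1) and equate Σ ρ_i t_i down to z_c; mantle fills any gap and the z_c terms cancel.
Column 1: 1.91×0.9014 + 39.2×2.727 + (z_c − 41.11)×3.234
Column 2: 1.45×0 + x×2.693 + (z_c − 1.45 − 0 − x)×3.234
The z_c×3.234 term appears on both sides and cancels. Collect the known terms of each column as K = Σ(ρt)_known − 3.234 × (depth of known layers): K_1 = 108.620074 − 3.234×41.11 = −24.329666; K_2 = 0 − 3.234×(1.45 + 0) = −4.6893.
Balance: K_1 = K_2 − x×(3.234 − 2.693), so x = (K_2 − K_1)/(3.234 − 2.693) = 19.6404/0.541 = 36.3 km.

36.3 km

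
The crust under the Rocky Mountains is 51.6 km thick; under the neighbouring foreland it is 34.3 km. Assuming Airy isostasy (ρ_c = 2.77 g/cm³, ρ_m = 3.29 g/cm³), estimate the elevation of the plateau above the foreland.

2.73 km

Excess crust Δ = 51.6 km − 34.3 km = 17.3 km, split between elevation h and root r with h + r = Δ.
Airy balance ρ_c h = (ρ_m − ρ_c) r gives r = h ρ_c/(ρ_m − ρ_c), so h (1 + ρ_c/(ρ_m − ρ_c)) = Δ, i.e. h = Δ (ρ_m − ρ_c)/ρ_m.
h = 17.3 km × 0.52/3.29 = 2.73 km.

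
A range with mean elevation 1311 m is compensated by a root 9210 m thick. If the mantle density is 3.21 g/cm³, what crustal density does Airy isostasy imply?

2.81 g/cm³

ρ_c h = (ρ_m − ρ_c) r → ρ_c (h + r) = ρ_m r → ρ_c = ρ_m r / (h + r).
ρ_c = 3.21 × 9210 m / (1311 m + 9210 m) = 2.81 g/cm³.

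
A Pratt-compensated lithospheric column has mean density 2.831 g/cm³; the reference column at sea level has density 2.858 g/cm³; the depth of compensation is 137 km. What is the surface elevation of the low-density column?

1.31 km

ρ_ref D = ρ (D + h) → h = D (ρ_ref − ρ)/ρ.
h = 137 km × (2.858 − 2.831)/2.831 = 1.31 km.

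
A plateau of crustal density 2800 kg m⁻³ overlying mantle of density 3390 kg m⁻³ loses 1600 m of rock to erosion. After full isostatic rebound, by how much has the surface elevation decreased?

Rebound u = e ρ_c/ρ_m = 1600 m × 2800/3390 = 1322 m.
Net surface drop = e − u = 1600 m − 1322 m = e (ρ_m − ρ_c)/ρ_m = 278 m.

278 m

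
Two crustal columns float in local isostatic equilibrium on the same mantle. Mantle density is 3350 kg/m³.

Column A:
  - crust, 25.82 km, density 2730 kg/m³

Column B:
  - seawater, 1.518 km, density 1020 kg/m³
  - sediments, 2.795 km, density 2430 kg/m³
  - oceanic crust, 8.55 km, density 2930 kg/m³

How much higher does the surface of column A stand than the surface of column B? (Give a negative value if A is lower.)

For any compensation level in the mantle, the mantle terms cancel and isostasy reduces to e = (Σt_A − Σt_B) − (Σ(ρt)_A − Σ(ρt)_B) / ρ_m.
Σt_A = 25.82 km; Σt_B = 12.863 km; Σ(ρt)_A = 70488.6; Σ(ρt)_B = 33391.71 (in km·kg/m³).
e = (25.82 − 12.863) − (70488.6 − 33391.71) / 3350 = 1.88 km.

1.88 km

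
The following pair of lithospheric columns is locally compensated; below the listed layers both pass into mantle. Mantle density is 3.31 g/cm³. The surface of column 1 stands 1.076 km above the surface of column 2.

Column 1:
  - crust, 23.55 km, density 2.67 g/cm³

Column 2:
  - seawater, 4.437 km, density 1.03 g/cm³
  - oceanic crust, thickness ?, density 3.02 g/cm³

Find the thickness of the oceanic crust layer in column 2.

Take the compensation level at the base of the deeper column (depth z_c below the surface of column 1) and equate Σ ρ_i t_i down to z_c; mantle fills any gap and the z_c terms cancel.
Column 1: 23.55×2.67 + (z_c − 23.55)×3.31
Column 2: 1.076×0 + 4.437×1.03 + x×3.02 + (z_c − 1.076 − 4.437 − x)×3.31
The z_c×3.31 term appears on both sides and cancels. Collect the known terms of each column as K = Σ(ρt)_known − 3.31 × (depth of known layers): K_1 = 62.8785 − 3.31×23.55 = −15.072; K_2 = 4.57011 − 3.31×(1.076 + 4.437) = −13.67792.
Balance: K_1 = K_2 − x×(3.31 − 3.02), so x = (K_2 − K_1)/(3.31 − 3.02) = 1.39408/0.29 = 4.81 km.

4.81 km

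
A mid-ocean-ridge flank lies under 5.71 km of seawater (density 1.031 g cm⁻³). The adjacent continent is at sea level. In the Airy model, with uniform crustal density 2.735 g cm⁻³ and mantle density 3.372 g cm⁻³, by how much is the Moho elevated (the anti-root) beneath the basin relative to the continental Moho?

15.3 km

Balancing pressure at the compensation depth: replacing crust with seawater at the top is compensated by replacing crust with mantle at the base: d (ρ_c − ρ_w) = a (ρ_m − ρ_c).
a = d (ρ_c − ρ_w)/(ρ_m − ρ_c) = 5.71 km × 1.704/0.637 = 15.3 km.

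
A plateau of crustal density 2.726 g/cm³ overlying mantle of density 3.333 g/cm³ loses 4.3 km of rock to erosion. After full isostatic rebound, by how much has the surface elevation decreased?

0.783 km

Rebound u = e ρ_c/ρ_m = 4.3 km × 2.726/3.333 = 3.517 km.
Net surface drop = e − u = 4.3 km − 3.517 km = e (ρ_m − ρ_c)/ρ_m = 0.783 km.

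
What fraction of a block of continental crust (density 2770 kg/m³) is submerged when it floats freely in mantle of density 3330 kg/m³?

Submerged fraction = ρ_obj/ρ_fluid = 2770/3330 = 0.832.

0.832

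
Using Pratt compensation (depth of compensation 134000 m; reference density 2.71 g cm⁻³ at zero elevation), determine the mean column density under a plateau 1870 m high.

Pratt balance: ρ_ref D = ρ (D + h).
ρ = ρ_ref D/(D + h) = 2.71 × 134000 m/(134000 m + 1870 m) = 2.67 g cm⁻³.

2.67 g cm⁻³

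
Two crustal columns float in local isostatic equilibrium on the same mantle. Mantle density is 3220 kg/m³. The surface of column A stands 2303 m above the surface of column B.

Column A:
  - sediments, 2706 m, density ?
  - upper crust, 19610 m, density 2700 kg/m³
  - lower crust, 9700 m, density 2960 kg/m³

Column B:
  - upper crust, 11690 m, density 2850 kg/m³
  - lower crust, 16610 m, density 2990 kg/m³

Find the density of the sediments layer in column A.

2170 kg/m³

Take the compensation level at the base of the deeper column (depth z_c below the surface of column A) and equate Σ ρ_i t_i down to z_c; mantle fills any gap and the z_c terms cancel.
Column A: 2706×ρ + 19610×2700 + 9700×2960 + (z_c − 32016)×3220
Column B: 2303×0 + 11690×2850 + 16610×2990 + (z_c − 2303 − 28300)×3220
The z_c×3220 term appears on both sides and cancels. Collect the known terms of each column as K = Σ(ρt)_known − 3220 × (depth of known layers): K_A = 81659000 − 3220×32016 = −21432520; K_B = 82980400 − 3220×(2303 + 28300) = −15561260.
Balance: K_A + 2706×ρ = K_B, so ρ = (K_B − K_A)/2706 = 5871260/2706 = 2170 kg/m³.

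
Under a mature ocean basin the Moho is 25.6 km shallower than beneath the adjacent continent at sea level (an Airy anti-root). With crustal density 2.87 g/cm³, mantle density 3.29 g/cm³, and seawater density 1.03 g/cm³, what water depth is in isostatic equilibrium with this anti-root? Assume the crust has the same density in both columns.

5.84 km

Replacing a thickness d of crust by seawater at the top must be balanced by replacing crust with mantle at the base: d (ρ_c − ρ_w) = a (ρ_m − ρ_c).
d = a (ρ_m − ρ_c)/(ρ_c − ρ_w) = 25.6 km × 0.42/1.84 = 5.84 km.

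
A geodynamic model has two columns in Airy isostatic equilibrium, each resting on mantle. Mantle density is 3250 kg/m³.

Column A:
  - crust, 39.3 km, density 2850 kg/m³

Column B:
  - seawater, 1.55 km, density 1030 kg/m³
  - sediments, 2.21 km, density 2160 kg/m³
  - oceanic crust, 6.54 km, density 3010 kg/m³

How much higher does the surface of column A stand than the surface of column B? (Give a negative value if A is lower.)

2.55 km

For any compensation level in the mantle, the mantle terms cancel and isostasy reduces to e = (Σt_A − Σt_B) − (Σ(ρt)_A − Σ(ρt)_B) / ρ_m.
Σt_A = 39.3 km; Σt_B = 10.3 km; Σ(ρt)_A = 112005; Σ(ρt)_B = 26055.5 (in km·kg/m³).
e = (39.3 − 10.3) − (112005 − 26055.5) / 3250 = 2.55 km.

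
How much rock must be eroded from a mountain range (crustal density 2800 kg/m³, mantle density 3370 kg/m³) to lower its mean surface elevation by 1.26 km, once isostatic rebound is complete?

Net drop Δ = e − u = e − e ρ_c/ρ_m = e (ρ_m − ρ_c)/ρ_m.
e = Δ ρ_m/(ρ_m − ρ_c) = 1.26 km × 3370/570 = 7.45 km.

7.45 km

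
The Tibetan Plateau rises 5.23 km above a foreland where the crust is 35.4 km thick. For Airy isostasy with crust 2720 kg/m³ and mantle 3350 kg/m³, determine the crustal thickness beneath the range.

Root depth r = h ρ_c / (ρ_m − ρ_c) = 5.23 km × 2720 / 630 = 22.58 km.
Total thickness = T + h + r = 35.4 km + 5.23 km + 22.58 km = 63.2 km.

63.2 km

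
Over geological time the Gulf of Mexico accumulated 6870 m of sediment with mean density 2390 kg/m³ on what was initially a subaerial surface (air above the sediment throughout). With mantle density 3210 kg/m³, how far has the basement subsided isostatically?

Subaerial load: s = t ρ_sed / ρ_m = 6870 m × 2390/3210 = 5120 m.

5120 m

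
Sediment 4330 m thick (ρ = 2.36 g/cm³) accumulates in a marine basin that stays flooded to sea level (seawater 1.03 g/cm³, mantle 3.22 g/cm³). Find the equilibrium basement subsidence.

Submarine loading: the sediment displaces seawater, and the subsidence is in turn flooded, so s (ρ_m − ρ_w) = t (ρ_sed − ρ_w).
s = 4330 m × (2.36 − 1.03) / (3.22 − 1.03) = 2630 m.

2630 m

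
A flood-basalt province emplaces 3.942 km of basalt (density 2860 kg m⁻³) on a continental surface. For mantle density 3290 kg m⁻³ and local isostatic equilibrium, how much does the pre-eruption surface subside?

3.43 km

Subaerial loading: s = t ρ_load / ρ_m.
s = 3.942 km × 2860/3290 = 3.43 km.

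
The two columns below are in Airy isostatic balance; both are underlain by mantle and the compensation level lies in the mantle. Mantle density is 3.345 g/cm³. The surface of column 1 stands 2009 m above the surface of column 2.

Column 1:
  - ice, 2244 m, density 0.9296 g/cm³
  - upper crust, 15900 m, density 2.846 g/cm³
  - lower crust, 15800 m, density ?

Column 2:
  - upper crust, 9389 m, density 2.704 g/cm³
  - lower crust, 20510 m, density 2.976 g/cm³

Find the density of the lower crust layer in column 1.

2.9 g/cm³

Take the compensation level at the base of the deeper column (depth z_c below the surface of column 1) and equate Σ ρ_i t_i down to z_c; mantle fills any gap and the z_c terms cancel.
Column 1: 2244×0.9296 + 15900×2.846 + 15800×ρ + (z_c − 33944)×3.345
Column 2: 2009×0 + 9389×2.704 + 20510×2.976 + (z_c − 2009 − 29899)×3.345
The z_c×3.345 term appears on both sides and cancels. Collect the known terms of each column as K = Σ(ρt)_known − 3.345 × (depth of known layers): K_1 = 47337.4224 − 3.345×33944 = −66205.2576; K_2 = 86425.616 − 3.345×(2009 + 29899) = −20306.644.
Balance: K_1 + 15800×ρ = K_2, so ρ = (K_2 − K_1)/15800 = 45898.6/15800 = 2.9 g/cm³.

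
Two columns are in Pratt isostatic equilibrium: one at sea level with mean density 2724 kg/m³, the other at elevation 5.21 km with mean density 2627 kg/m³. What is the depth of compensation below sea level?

141 km

ρ_ref D = ρ (D + h) → D (ρ_ref − ρ) = ρ h.
D = ρ h/(ρ_ref − ρ) = 2627 × 5.21 km/(2724 − 2627) = 141 km.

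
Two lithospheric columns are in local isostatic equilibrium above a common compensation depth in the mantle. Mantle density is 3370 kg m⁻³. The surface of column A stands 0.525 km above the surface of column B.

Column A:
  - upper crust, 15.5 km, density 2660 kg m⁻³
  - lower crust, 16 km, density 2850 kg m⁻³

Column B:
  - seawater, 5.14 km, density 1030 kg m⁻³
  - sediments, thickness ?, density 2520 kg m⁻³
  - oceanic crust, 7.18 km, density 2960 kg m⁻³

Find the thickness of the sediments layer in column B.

3.04 km

Take the compensation level at the base of the deeper column (depth z_c below the surface of column A) and equate Σ ρ_i t_i down to z_c; mantle fills any gap and the z_c terms cancel.
Column A: 15.5×2660 + 16×2850 + (z_c − 31.5)×3370
Column B: 0.525×0 + 5.14×1030 + x×2520 + 7.18×2960 + (z_c − 0.525 − 12.32 − x)×3370
The z_c×3370 term appears on both sides and cancels. Collect the known terms of each column as K = Σ(ρt)_known − 3370 × (depth of known layers): K_A = 86830 − 3370×31.5 = −19325; K_B = 26547 − 3370×(0.525 + 12.32) = −16740.65.
Balance: K_A = K_B − x×(3370 − 2520), so x = (K_B − K_A)/(3370 − 2520) = 2584.35/850 = 3.04 km.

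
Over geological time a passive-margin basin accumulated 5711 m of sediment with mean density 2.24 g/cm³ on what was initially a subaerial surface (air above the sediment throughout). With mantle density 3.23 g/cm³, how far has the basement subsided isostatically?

Subaerial load: s = t ρ_sed / ρ_m = 5711 m × 2.24/3.23 = 3960 m.

3960 m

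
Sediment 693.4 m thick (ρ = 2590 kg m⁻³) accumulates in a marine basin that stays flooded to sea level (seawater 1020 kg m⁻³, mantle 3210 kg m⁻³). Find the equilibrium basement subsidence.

Submarine loading: the sediment displaces seawater, and the subsidence is in turn flooded, so s (ρ_m − ρ_w) = t (ρ_sed − ρ_w).
s = 693.4 m × (2590 − 1020) / (3210 − 1020) = 497 m.

497 m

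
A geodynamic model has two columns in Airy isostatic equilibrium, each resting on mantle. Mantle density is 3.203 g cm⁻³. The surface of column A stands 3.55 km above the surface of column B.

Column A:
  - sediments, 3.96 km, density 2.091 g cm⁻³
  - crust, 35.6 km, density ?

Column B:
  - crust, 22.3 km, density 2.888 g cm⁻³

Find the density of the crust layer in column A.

Take the compensation level at the base of the deeper column (depth z_c below the surface of column A) and equate Σ ρ_i t_i down to z_c; mantle fills any gap and the z_c terms cancel.
Column A: 3.96×2.091 + 35.6×ρ + (z_c − 39.56)×3.203
Column B: 3.55×0 + 22.3×2.888 + (z_c − 3.55 − 22.3)×3.203
The z_c×3.203 term appears on both sides and cancels. Collect the known terms of each column as K = Σ(ρt)_known − 3.203 × (depth of known layers): K_A = 8.28036 − 3.203×39.56 = −118.43032; K_B = 64.4024 − 3.203×(3.55 + 22.3) = −18.39515.
Balance: K_A + 35.6×ρ = K_B, so ρ = (K_B − K_A)/35.6 = 100.035/35.6 = 2.81 g cm⁻³.

2.81 g cm⁻³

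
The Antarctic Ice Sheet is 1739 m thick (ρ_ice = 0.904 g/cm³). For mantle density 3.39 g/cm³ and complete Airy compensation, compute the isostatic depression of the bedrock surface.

464 m

For local isostatic compensation: the ice load ρ_ice t is balanced by mantle displaced below, ρ_m s.
s = t ρ_ice / ρ_m = 1739 m × 0.904/3.39 = 464 m.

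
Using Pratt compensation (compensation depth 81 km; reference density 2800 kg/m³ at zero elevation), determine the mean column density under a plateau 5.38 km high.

Pratt balance: ρ_ref D = ρ (D + h).
ρ = ρ_ref D/(D + h) = 2800 × 81 km/(81 km + 5.38 km) = 2630 kg/m³.

2630 kg/m³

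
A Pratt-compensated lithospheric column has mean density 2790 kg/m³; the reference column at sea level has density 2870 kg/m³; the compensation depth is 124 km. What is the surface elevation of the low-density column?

ρ_ref D = ρ (D + h) → h = D (ρ_ref − ρ)/ρ.
h = 124 km × (2870 − 2790)/2790 = 3.56 km.

3.56 km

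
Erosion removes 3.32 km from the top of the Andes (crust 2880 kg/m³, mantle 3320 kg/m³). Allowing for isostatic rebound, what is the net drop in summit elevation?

Rebound u = e ρ_c/ρ_m = 3.32 km × 2880/3320 = 2.88 km.
Net surface drop = e − u = 3.32 km − 2.88 km = e (ρ_m − ρ_c)/ρ_m = 0.44 km.

0.44 km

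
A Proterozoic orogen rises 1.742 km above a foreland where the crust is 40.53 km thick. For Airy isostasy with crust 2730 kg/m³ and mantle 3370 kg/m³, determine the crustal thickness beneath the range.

Root depth r = h ρ_c / (ρ_m − ρ_c) = 1.742 km × 2730 / 640 = 7.431 km.
Total thickness = T + h + r = 40.53 km + 1.742 km + 7.431 km = 49.7 km.

49.7 km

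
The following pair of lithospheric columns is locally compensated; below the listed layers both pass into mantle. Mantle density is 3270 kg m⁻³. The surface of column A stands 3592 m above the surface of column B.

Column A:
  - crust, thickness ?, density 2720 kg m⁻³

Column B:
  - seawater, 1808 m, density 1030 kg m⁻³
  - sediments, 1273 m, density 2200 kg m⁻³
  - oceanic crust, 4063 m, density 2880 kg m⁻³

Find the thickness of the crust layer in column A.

34100 m

Take the compensation level at the base of the deeper column (depth z_c below the surface of column A) and equate Σ ρ_i t_i down to z_c; mantle fills any gap and the z_c terms cancel.
Column A: x×2720 + (z_c − 0 − x)×3270
Column B: 3592×0 + 1808×1030 + 1273×2200 + 4063×2880 + (z_c − 3592 − 7144)×3270
The z_c×3270 term appears on both sides and cancels. Collect the known terms of each column as K = Σ(ρt)_known − 3270 × (depth of known layers): K_A = 0 − 3270×0 = 0; K_B = 16364280 − 3270×(3592 + 7144) = −18742440.
Balance: K_A − x×(3270 − 2720) = K_B, so x = (K_A − K_B)/(3270 − 2720) = 18742400/550 = 34100 m.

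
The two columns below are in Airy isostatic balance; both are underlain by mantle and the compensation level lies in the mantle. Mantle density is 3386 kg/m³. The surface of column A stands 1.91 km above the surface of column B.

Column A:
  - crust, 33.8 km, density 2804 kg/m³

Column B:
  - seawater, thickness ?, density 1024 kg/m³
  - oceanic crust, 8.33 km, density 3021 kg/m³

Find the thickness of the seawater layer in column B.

Take the compensation level at the base of the deeper column (depth z_c below the surface of column A) and equate Σ ρ_i t_i down to z_c; mantle fills any gap and the z_c terms cancel.
Column A: 33.8×2804 + (z_c − 33.8)×3386
Column B: 1.91×0 + x×1024 + 8.33×3021 + (z_c − 1.91 − 8.33 − x)×3386
The z_c×3386 term appears on both sides and cancels. Collect the known terms of each column as K = Σ(ρt)_known − 3386 × (depth of known layers): K_A = 94775.2 − 3386×33.8 = −19671.6; K_B = 25164.93 − 3386×(1.91 + 8.33) = −9507.71.
Balance: K_A = K_B − x×(3386 − 1024), so x = (K_B − K_A)/(3386 − 1024) = 10163.9/2362 = 4.3 km.

4.3 km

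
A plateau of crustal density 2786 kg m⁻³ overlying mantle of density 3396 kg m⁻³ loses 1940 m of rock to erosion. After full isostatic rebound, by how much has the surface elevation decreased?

Rebound u = e ρ_c/ρ_m = 1940 m × 2786/3396 = 1592 m.
Net surface drop = e − u = 1940 m − 1592 m = e (ρ_m − ρ_c)/ρ_m = 348 m.

348 m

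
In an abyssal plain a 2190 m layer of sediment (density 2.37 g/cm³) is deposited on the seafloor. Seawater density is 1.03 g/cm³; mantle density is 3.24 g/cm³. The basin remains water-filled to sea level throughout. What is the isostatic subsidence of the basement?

1330 m

Submarine loading: the sediment displaces seawater, and the subsidence is in turn flooded, so s (ρ_m − ρ_w) = t (ρ_sed − ρ_w).
s = 2190 m × (2.37 − 1.03) / (3.24 − 1.03) = 1330 m.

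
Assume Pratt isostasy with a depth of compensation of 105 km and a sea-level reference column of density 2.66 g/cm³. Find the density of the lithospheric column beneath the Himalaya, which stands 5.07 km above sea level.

2.54 g/cm³

Pratt balance: ρ_ref D = ρ (D + h).
ρ = ρ_ref D/(D + h) = 2.66 × 105 km/(105 km + 5.07 km) = 2.54 g/cm³.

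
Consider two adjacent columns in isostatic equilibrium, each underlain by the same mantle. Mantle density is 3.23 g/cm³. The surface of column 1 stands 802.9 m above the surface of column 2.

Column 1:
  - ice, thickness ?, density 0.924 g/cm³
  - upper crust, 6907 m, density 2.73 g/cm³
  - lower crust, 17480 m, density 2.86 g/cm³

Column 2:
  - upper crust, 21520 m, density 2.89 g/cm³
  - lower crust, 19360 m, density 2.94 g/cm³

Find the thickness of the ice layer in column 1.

2430 m

Take the compensation level at the base of the deeper column (depth z_c below the surface of column 1) and equate Σ ρ_i t_i down to z_c; mantle fills any gap and the z_c terms cancel.
Column 1: x×0.924 + 6907×2.73 + 17480×2.86 + (z_c − 24387 − x)×3.23
Column 2: 802.9×0 + 21520×2.89 + 19360×2.94 + (z_c − 802.9 − 40880)×3.23
The z_c×3.23 term appears on both sides and cancels. Collect the known terms of each column as K = Σ(ρt)_known − 3.23 × (depth of known layers): K_1 = 68848.91 − 3.23×24387 = −9921.1; K_2 = 119111.2 − 3.23×(802.9 + 40880) = −15524.567.
Balance: K_1 − x×(3.23 − 0.924) = K_2, so x = (K_1 − K_2)/(3.23 − 0.924) = 5603.47/2.306 = 2430 m.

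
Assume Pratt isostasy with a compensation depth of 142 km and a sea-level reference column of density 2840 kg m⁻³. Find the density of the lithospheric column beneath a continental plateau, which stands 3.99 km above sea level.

Pratt balance: ρ_ref D = ρ (D + h).
ρ = ρ_ref D/(D + h) = 2840 × 142 km/(142 km + 3.99 km) = 2760 kg m⁻³.

2760 kg m⁻³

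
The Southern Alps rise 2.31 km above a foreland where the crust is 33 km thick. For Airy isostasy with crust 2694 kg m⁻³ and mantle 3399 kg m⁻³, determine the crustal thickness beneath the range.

Root depth r = h ρ_c / (ρ_m − ρ_c) = 2.31 km × 2694 / 705 = 8.827 km.
Total thickness = T + h + r = 33 km + 2.31 km + 8.827 km = 44.1 km.

44.1 km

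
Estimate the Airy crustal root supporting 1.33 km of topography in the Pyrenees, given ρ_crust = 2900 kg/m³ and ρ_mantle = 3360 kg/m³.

8.38 km

In Airy isostatic equilibrium: the weight of the topography is balanced by the buoyancy of the root, ρ_c h = (ρ_m − ρ_c) r.
r = h · ρ_c / (ρ_m − ρ_c) = 1.33 km × 2900 / (3360 − 2900) = 8.38 km.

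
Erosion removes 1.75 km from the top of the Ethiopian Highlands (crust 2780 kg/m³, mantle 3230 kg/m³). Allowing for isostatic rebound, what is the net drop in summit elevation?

Rebound u = e ρ_c/ρ_m = 1.75 km × 2780/3230 = 1.506 km.
Net surface drop = e − u = 1.75 km − 1.506 km = e (ρ_m − ρ_c)/ρ_m = 0.244 km.

0.244 km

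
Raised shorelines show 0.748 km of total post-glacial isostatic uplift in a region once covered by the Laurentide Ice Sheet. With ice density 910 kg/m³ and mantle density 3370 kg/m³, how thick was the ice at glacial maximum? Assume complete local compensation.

u = t ρ_ice/ρ_m → t = u ρ_m/ρ_ice = 0.748 km × 3370/910 = 2.77 km.

2.77 km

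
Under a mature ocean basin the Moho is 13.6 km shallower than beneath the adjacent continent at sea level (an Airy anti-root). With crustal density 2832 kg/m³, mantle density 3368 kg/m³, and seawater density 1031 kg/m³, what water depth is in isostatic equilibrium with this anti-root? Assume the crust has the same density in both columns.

Replacing a thickness d of crust by seawater at the top must be balanced by replacing crust with mantle at the base: d (ρ_c − ρ_w) = a (ρ_m − ρ_c).
d = a (ρ_m − ρ_c)/(ρ_c − ρ_w) = 13.6 km × 536/1801 = 4.05 km.

4.05 km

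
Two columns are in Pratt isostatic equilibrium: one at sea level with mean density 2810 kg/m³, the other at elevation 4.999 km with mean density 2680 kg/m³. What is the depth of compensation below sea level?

103 km

ρ_ref D = ρ (D + h) → D (ρ_ref − ρ) = ρ h.
D = ρ h/(ρ_ref − ρ) = 2680 × 4.999 km/(2810 − 2680) = 103 km.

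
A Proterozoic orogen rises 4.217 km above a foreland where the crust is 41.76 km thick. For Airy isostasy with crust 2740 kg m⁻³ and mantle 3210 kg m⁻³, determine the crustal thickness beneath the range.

70.6 km

Root depth r = h ρ_c / (ρ_m − ρ_c) = 4.217 km × 2740 / 470 = 24.58 km.
Total thickness = T + h + r = 41.76 km + 4.217 km + 24.58 km = 70.6 km.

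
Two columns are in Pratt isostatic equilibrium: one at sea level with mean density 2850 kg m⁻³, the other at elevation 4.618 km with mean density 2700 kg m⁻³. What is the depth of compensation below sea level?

83.1 km

ρ_ref D = ρ (D + h) → D (ρ_ref − ρ) = ρ h.
D = ρ h/(ρ_ref − ρ) = 2700 × 4.618 km/(2850 − 2700) = 83.1 km.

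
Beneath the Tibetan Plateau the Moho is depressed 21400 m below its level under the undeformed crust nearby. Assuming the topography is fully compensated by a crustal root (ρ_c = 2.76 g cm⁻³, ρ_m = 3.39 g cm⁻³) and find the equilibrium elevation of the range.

Isostatic balance requires: ρ_c h = (ρ_m − ρ_c) r.
h = r (ρ_m − ρ_c) / ρ_c = 21400 m × (3.39 − 2.76) / 2.76 = 4880 m.

4880 m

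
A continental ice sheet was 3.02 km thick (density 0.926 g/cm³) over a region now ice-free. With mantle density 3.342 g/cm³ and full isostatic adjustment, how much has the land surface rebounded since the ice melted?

Removing the load lets mantle flow back in; uplift u satisfies ρ_ice t = ρ_m u.
u = t ρ_ice/ρ_m = 3.02 km × 0.926/3.342 = 0.837 km.

0.837 km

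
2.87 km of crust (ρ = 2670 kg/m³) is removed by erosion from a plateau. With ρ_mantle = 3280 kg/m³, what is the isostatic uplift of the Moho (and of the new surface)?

Unloading: uplift u = e ρ_c/ρ_m = 2.87 km × 2670/3280 = 2.34 km.

2.34 km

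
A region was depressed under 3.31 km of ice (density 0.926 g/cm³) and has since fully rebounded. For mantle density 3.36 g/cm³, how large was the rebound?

Removing the load lets mantle flow back in; uplift u satisfies ρ_ice t = ρ_m u.
u = t ρ_ice/ρ_m = 3.31 km × 0.926/3.36 = 0.912 km.

0.912 km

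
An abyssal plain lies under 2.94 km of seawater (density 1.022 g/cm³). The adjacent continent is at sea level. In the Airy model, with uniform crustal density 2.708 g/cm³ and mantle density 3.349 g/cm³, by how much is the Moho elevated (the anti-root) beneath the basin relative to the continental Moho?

7.73 km

In Airy isostatic equilibrium: replacing crust with seawater at the top is compensated by replacing crust with mantle at the base: d (ρ_c − ρ_w) = a (ρ_m − ρ_c).
a = d (ρ_c − ρ_w)/(ρ_m − ρ_c) = 2.94 km × 1.686/0.641 = 7.73 km.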